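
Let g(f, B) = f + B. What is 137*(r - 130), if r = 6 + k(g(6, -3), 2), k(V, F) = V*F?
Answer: -16166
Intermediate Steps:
g(f, B) = B + f
k(V, F) = F*V
r = 12 (r = 6 + 2*(-3 + 6) = 6 + 2*3 = 6 + 6 = 12)
137*(r - 130) = 137*(12 - 130) = 137*(-118) = -16166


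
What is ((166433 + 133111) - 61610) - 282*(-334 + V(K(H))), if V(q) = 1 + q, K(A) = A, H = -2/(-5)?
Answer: 1658636/5 ≈ 3.3173e+5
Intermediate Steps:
H = ⅖ (H = -2*(-⅕) = ⅖ ≈ 0.40000)
((166433 + 133111) - 61610) - 282*(-334 + V(K(H))) = ((166433 + 133111) - 61610) - 282*(-334 + (1 + ⅖)) = (299544 - 61610) - 282*(-334 + 7/5) = 237934 - 282*(-1663)/5 = 237934 - 1*(-468966/5) = 237934 + 468966/5 = 1658636/5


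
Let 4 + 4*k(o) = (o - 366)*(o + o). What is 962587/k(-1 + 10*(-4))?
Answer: 1925174/16685 ≈ 115.38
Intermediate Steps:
k(o) = -1 + o*(-366 + o)/2 (k(o) = -1 + ((o - 366)*(o + o))/4 = -1 + ((-366 + o)*(2*o))/4 = -1 + (2*o*(-366 + o))/4 = -1 + o*(-366 + o)/2)
962587/k(-1 + 10*(-4)) = 962587/(-1 + (-1 + 10*(-4))²/2 - 183*(-1 + 10*(-4))) = 962587/(-1 + (-1 - 40)²/2 - 183*(-1 - 40)) = 962587/(-1 + (½)*(-41)² - 183*(-41)) = 962587/(-1 + (½)*1681 + 7503) = 962587/(-1 + 1681/2 + 7503) = 962587/(16685/2) = 962587*(2/16685) = 1925174/16685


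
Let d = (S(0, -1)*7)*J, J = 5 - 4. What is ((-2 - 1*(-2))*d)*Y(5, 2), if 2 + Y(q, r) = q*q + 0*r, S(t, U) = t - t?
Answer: 0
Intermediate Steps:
S(t, U) = 0
J = 1
Y(q, r) = -2 + q² (Y(q, r) = -2 + (q*q + 0*r) = -2 + (q² + 0) = -2 + q²)
d = 0 (d = (0*7)*1 = 0*1 = 0)
((-2 - 1*(-2))*d)*Y(5, 2) = ((-2 - 1*(-2))*0)*(-2 + 5²) = ((-2 + 2)*0)*(-2 + 25) = (0*0)*23 = 0*23 = 0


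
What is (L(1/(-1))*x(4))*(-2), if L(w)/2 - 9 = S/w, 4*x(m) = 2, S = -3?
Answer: -24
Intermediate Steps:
x(m) = 1/2 (x(m) = (1/4)*2 = 1/2)
L(w) = 18 - 6/w (L(w) = 18 + 2*(-3/w) = 18 - 6/w)
(L(1/(-1))*x(4))*(-2) = ((18 - 6/(1/(-1)))*(1/2))*(-2) = ((18 - 6/(-1))*(1/2))*(-2) = ((18 - 6*(-1))*(1/2))*(-2) = ((18 + 6)*(1/2))*(-2) = (24*(1/2))*(-2) = 12*(-2) = -24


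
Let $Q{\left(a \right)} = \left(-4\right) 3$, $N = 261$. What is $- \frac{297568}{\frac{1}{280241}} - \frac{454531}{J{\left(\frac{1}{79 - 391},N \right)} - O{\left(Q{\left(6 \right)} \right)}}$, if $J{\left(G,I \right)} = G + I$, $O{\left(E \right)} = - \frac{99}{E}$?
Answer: $- \frac{6575944821159688}{78857} \approx -8.3391 \cdot 10^{10}$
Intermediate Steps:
$Q{\left(a \right)} = -12$
$- \frac{297568}{\frac{1}{280241}} - \frac{454531}{J{\left(\frac{1}{79 - 391},N \right)} - O{\left(Q{\left(6 \right)} \right)}} = - \frac{297568}{\frac{1}{280241}} - \frac{454531}{\left(\frac{1}{79 - 391} + 261\right) - - \frac{99}{-12}} = - 297568 \frac{1}{\frac{1}{280241}} - \frac{454531}{\left(\frac{1}{-312} + 261\right) - \left(-99\right) \left(- \frac{1}{12}\right)} = \left(-297568\right) 280241 - \frac{454531}{\left(- \frac{1}{312} + 261\right) - \frac{33}{4}} = -83390753888 - \frac{454531}{\frac{81431}{312} - \frac{33}{4}} = -83390753888 - \frac{454531}{\frac{78857}{312}} = -83390753888 - \frac{141813672}{78857} = - \frac{6575944821159688}{78857}$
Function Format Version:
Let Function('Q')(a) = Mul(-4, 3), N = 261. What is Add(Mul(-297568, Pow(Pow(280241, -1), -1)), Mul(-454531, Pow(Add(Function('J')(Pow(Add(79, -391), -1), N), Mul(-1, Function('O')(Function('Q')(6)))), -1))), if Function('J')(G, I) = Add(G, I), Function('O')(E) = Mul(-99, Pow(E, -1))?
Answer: Rational(-6575944821159688, 78857) ≈ -8.3391e+10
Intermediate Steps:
Function('Q')(a) = -12
Add(Mul(-297568, Pow(Pow(280241, -1), -1)), Mul(-454531, Pow(Add(Function('J')(Pow(Add(79, -391), -1), N), Mul(-1, Function('O')(Function('Q')(6)))), -1))) = Add(Mul(-297568, Pow(Pow(280241, -1), -1)), Mul(-454531, Pow(Add(Add(Pow(Add(79, -391), -1), 261), Mul(-1, Mul(-99, Pow(-12, -1)))), -1))) = Add(Mul(-297568, Pow(Rational(1, 280241), -1)), Mul(-454531, Pow(Add(Add(Pow(-312, -1), 261), Mul(-1, Mul(-99, Rational(-1, 12)))), -1))) = Add(Mul(-297568, 280241), Mul(-454531, Pow(Add(Add(Rational(-1, 312), 261), Mul(-1, Rational(33, 4))), -1))) = Add(-83390753888, Mul(-454531, Pow(Add(Rational(81431, 312), Rational(-33, 4)), -1))) = Add(-83390753888, Mul(-454531, Pow(Rational(78857, 312), -1))) = Add(-83390753888, Mul(-454531, Rational(312, 78857))) = Add(-83390753888, Rational(-141813672, 78857)) = Rational(-6575944821159688, 78857)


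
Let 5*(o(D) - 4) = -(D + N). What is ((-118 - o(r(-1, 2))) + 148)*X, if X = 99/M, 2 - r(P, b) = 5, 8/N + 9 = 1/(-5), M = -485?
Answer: -287199/55775 ≈ -5.1492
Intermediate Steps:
N = -20/23 (N = 8/(-9 + 1/(-5)) = 8/(-9 - 1/5) = 8/(-46/5) = 8*(-5/46) = -20/23 ≈ -0.86957)
r(P, b) = -3 (r(P, b) = 2 - 1*5 = 2 - 5 = -3)
X = -99/485 (X = 99/(-485) = 99*(-1/485) = -99/485 ≈ -0.20412)
o(D) = 96/23 - D/5 (o(D) = 4 + (-(D - 20/23))/5 = 4 + (-(-20/23 + D))/5 = 4 + (20/23 - D)/5 = 4 + (4/23 - D/5) = 96/23 - D/5)
((-118 - o(r(-1, 2))) + 148)*X = ((-118 - (96/23 - 1/5*(-3))) + 148)*(-99/485) = ((-118 - (96/23 + 3/5)) + 148)*(-99/485) = ((-118 - 1*549/115) + 148)*(-99/485) = ((-118 - 549/115) + 148)*(-99/485) = (-14119/115 + 148)*(-99/485) = (2901/115)*(-99/485) = -287199/55775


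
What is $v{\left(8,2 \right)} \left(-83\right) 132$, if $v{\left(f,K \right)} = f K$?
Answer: $-175296$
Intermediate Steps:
$v{\left(f,K \right)} = K f$
$v{\left(8,2 \right)} \left(-83\right) 132 = 2 \cdot 8 \left(-83\right) 132 = 16 \left(-83\right) 132 = \left(-1328\right) 132 = -175296$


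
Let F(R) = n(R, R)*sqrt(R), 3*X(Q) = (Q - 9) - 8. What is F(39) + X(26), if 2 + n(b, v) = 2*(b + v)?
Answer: 3 + 154*sqrt(39) ≈ 964.73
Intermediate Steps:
X(Q) = -17/3 + Q/3 (X(Q) = ((Q - 9) - 8)/3 = ((-9 + Q) - 8)/3 = (-17 + Q)/3 = -17/3 + Q/3)
n(b, v) = -2 + 2*b + 2*v (n(b, v) = -2 + 2*(b + v) = -2 + (2*b + 2*v) = -2 + 2*b + 2*v)
F(R) = sqrt(R)*(-2 + 4*R) (F(R) = (-2 + 2*R + 2*R)*sqrt(R) = (-2 + 4*R)*sqrt(R) = sqrt(R)*(-2 + 4*R))
F(39) + X(26) = sqrt(39)*(-2 + 4*39) + (-17/3 + (1/3)*26) = sqrt(39)*(-2 + 156) + (-17/3 + 26/3) = sqrt(39)*154 + 3 = 154*sqrt(39) + 3 = 3 + 154*sqrt(39)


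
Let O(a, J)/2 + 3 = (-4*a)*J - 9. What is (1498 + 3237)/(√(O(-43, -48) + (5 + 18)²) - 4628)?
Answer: -21913580/21434391 - 4735*I*√16007/21434391 ≈ -1.0224 - 0.027949*I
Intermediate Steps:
O(a, J) = -24 - 8*J*a (O(a, J) = -6 + 2*((-4*a)*J - 9) = -6 + 2*(-4*J*a - 9) = -6 + 2*(-9 - 4*J*a) = -6 + (-18 - 8*J*a) = -24 - 8*J*a)
(1498 + 3237)/(√(O(-43, -48) + (5 + 18)²) - 4628) = (1498 + 3237)/(√((-24 - 8*(-48)*(-43)) + (5 + 18)²) - 4628) = 4735/(√((-24 - 16512) + 23²) - 4628) = 4735/(√(-16536 + 529) - 4628) = 4735/(√(-16007) - 4628) = 4735/(I*√16007 - 4628) = 4735/(-4628 + I*√16007)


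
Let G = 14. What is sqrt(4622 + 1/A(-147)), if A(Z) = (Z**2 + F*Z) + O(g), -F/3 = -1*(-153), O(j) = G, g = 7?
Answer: sqrt(9172471355362)/44548 ≈ 67.985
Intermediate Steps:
O(j) = 14
F = -459 (F = -(-3)*(-153) = -3*153 = -459)
A(Z) = 14 + Z**2 - 459*Z (A(Z) = (Z**2 - 459*Z) + 14 = 14 + Z**2 - 459*Z)
sqrt(4622 + 1/A(-147)) = sqrt(4622 + 1/(14 + (-147)**2 - 459*(-147))) = sqrt(4622 + 1/(14 + 21609 + 67473)) = sqrt(4622 + 1/89096) = sqrt(411801713/89096) = sqrt(9172471355362)/44548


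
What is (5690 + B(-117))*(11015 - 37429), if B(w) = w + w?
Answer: -144114784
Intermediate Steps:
B(w) = 2*w
(5690 + B(-117))*(11015 - 37429) = (5690 + 2*(-117))*(11015 - 37429) = (5690 - 234)*(-26414) = 5456*(-26414) = -144114784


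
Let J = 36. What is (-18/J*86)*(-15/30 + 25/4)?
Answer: -989/4 ≈ -247.25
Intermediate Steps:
(-18/J*86)*(-15/30 + 25/4) = (-18/36*86)*(-15/30 + 25/4) = (-18*1/36*86)*(-15*1/30 + 25*(¼)) = (-½*86)*(-½ + 25/4) = -43*23/4 = -989/4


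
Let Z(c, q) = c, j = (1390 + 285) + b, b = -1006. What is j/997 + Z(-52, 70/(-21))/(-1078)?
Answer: 386513/537383 ≈ 0.71925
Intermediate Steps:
j = 669 (j = (1390 + 285) - 1006 = 1675 - 1006 = 669)
j/997 + Z(-52, 70/(-21))/(-1078) = 669/997 - 52/(-1078) = 669*(1/997) - 52*(-1/1078) = 669/997 + 26/539 = 386513/537383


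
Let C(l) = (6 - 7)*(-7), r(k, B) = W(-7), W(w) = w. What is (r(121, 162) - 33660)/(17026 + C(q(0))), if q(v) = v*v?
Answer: -33667/17033 ≈ -1.9766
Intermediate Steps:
r(k, B) = -7
q(v) = v²
C(l) = 7 (C(l) = -1*(-7) = 7)
(r(121, 162) - 33660)/(17026 + C(q(0))) = (-7 - 33660)/(17026 + 7) = -33667/17033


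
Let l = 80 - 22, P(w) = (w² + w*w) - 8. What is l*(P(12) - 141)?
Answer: 8062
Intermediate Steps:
P(w) = -8 + 2*w² (P(w) = (w² + w²) - 8 = 2*w² - 8 = -8 + 2*w²)
l = 58
l*(P(12) - 141) = 58*((-8 + 2*12²) - 141) = 58*((-8 + 2*144) - 141) = 58*((-8 + 288) - 141) = 58*(280 - 141) = 58*139 = 8062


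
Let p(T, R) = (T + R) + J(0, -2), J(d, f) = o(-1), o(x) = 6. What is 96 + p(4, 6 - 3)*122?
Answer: 1682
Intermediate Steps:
J(d, f) = 6
p(T, R) = 6 + R + T (p(T, R) = (T + R) + 6 = (R + T) + 6 = 6 + R + T)
96 + p(4, 6 - 3)*122 = 96 + (6 + (6 - 3) + 4)*122 = 96 + (6 + 3 + 4)*122 = 96 + 13*122 = 96 + 1586 = 1682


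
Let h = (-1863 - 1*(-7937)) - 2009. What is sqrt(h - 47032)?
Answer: I*sqrt(42967) ≈ 207.28*I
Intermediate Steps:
h = 4065 (h = (-1863 + 7937) - 2009 = 6074 - 2009 = 4065)
sqrt(h - 47032) = sqrt(4065 - 47032) = sqrt(-42967) = I*sqrt(42967)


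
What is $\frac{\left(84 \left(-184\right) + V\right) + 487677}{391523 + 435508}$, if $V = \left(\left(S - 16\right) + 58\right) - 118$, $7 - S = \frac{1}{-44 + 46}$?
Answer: $\frac{944303}{1654062} \approx 0.5709$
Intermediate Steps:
$S = \frac{13}{2}$ ($S = 7 - \frac{1}{-44 + 46} = 7 - \frac{1}{2} = \frac{13}{2} \approx 6.5$)
$V = - \frac{139}{2}$ ($V = \left(\left(\frac{13}{2} - 16\right) + 58\right) - 118 = \left(- \frac{19}{2} + 58\right) - 118 = \frac{97}{2} - 118 = - \frac{139}{2} \approx -69.5$)
$\frac{\left(84 \left(-184\right) + V\right) + 487677}{391523 + 435508} = \frac{\left(84 \left(-184\right) - \frac{139}{2}\right) + 487677}{391523 + 435508} = \frac{\left(-15456 - \frac{139}{2}\right) + 487677}{827031} = \left(- \frac{31051}{2} + 487677\right) \frac{1}{827031} = \frac{944303}{2} \cdot \frac{1}{827031} = \frac{944303}{1654062}$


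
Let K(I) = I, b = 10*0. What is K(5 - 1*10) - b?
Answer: -5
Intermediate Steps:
b = 0
K(5 - 1*10) - b = (5 - 1*10) - 1*0 = (5 - 10) + 0 = -5 + 0 = -5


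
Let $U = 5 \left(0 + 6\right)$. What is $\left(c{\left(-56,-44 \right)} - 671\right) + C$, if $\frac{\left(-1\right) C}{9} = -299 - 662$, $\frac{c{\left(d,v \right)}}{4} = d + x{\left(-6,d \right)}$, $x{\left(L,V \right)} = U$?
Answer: $7874$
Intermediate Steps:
$U = 30$ ($U = 5 \cdot 6 = 30$)
$x{\left(L,V \right)} = 30$
$c{\left(d,v \right)} = 120 + 4 d$ ($c{\left(d,v \right)} = 4 \left(d + 30\right) = 4 \left(30 + d\right) = 120 + 4 d$)
$C = 8649$ ($C = - 9 \left(-299 - 662\right) = \left(-9\right) \left(-961\right) = 8649$)
$\left(c{\left(-56,-44 \right)} - 671\right) + C = \left(\left(120 + 4 \left(-56\right)\right) - 671\right) + 8649 = \left(\left(120 - 224\right) - 671\right) + 8649 = \left(-104 - 671\right) + 8649 = -775 + 8649 = 7874$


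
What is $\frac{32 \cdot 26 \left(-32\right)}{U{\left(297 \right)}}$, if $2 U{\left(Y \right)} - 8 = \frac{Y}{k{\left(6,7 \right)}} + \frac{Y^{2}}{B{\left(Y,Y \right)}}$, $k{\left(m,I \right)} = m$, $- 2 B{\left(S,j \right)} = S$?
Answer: $\frac{106496}{1073} \approx 99.251$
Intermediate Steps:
$B{\left(S,j \right)} = - \frac{S}{2}$
$U{\left(Y \right)} = 4 - \frac{11 Y}{12}$ ($U{\left(Y \right)} = 4 + \frac{\frac{Y}{6} + \frac{Y^{2}}{\left(- \frac{1}{2}\right) Y}}{2} = 4 + \frac{Y \frac{1}{6} + Y^{2} \left(- \frac{2}{Y}\right)}{2} = 4 + \frac{\frac{Y}{6} - 2 Y}{2} = 4 + \frac{\left(- \frac{11}{6}\right) Y}{2} = 4 - \frac{11 Y}{12}$)
$\frac{32 \cdot 26 \left(-32\right)}{U{\left(297 \right)}} = \frac{32 \cdot 26 \left(-32\right)}{4 - \frac{1089}{4}} = \frac{832 \left(-32\right)}{4 - \frac{1089}{4}} = - \frac{26624}{- \frac{1073}{4}} = \left(-26624\right) \left(- \frac{4}{1073}\right) = \frac{106496}{1073}$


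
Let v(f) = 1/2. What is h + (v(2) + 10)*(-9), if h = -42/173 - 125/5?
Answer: -41431/346 ≈ -119.74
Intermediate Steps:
v(f) = 1/2
h = -4367/173 (h = -42*1/173 - 125*1/5 = -42/173 - 25 = -4367/173 ≈ -25.243)
h + (v(2) + 10)*(-9) = -4367/173 + (1/2 + 10)*(-9) = -4367/173 + (21/2)*(-9) = -4367/173 - 189/2 = -41431/346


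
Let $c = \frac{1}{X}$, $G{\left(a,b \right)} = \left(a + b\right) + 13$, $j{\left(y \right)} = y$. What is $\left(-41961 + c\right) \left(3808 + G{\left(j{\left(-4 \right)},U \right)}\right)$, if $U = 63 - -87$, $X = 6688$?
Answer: $- \frac{1113279707489}{6688} \approx -1.6646 \cdot 10^{8}$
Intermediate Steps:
$U = 150$ ($U = 63 + 87 = 150$)
$G{\left(a,b \right)} = 13 + a + b$
$c = \frac{1}{6688} \approx 0.00014952$
$\left(-41961 + c\right) \left(3808 + G{\left(j{\left(-4 \right)},U \right)}\right) = \left(-41961 + \frac{1}{6688}\right) \left(3808 + \left(13 - 4 + 150\right)\right) = - \frac{280635167 \left(3808 + 159\right)}{6688} = \left(- \frac{280635167}{6688}\right) 3967 = - \frac{1113279707489}{6688}$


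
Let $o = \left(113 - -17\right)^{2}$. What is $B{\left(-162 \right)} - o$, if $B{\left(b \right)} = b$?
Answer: $-17062$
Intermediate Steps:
$o = 16900$ ($o = \left(113 + 17\right)^{2} = 130^{2} = 16900$)
$B{\left(-162 \right)} - o = -162 - 16900 = -17062$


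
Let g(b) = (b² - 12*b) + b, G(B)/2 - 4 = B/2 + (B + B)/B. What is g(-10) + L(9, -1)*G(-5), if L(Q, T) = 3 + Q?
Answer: 294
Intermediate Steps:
G(B) = 12 + B (G(B) = 8 + 2*(B/2 + (B + B)/B) = 8 + 2*(B*(½) + (2*B)/B) = 8 + 2*(B/2 + 2) = 8 + 2*(2 + B/2) = 8 + (4 + B) = 12 + B)
g(b) = b² - 11*b
g(-10) + L(9, -1)*G(-5) = -10*(-11 - 10) + (3 + 9)*(12 - 5) = -10*(-21) + 12*7 = 210 + 84 = 294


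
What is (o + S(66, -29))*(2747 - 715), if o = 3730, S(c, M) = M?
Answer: 7520432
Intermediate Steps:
(o + S(66, -29))*(2747 - 715) = (3730 - 29)*(2747 - 715) = 3701*2032 = 7520432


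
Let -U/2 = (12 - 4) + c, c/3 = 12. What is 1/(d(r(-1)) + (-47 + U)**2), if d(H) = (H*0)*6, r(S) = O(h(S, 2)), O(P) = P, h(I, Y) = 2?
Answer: 1/18225 ≈ 5.4870e-5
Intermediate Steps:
c = 36 (c = 3*12 = 36)
U = -88 (U = -2*((12 - 4) + 36) = -2*(8 + 36) = -2*44 = -88)
r(S) = 2
d(H) = 0 (d(H) = 0*6 = 0)
1/(d(r(-1)) + (-47 + U)**2) = 1/(0 + (-47 - 88)**2) = 1/(0 + (-135)**2) = 1/(0 + 18225) = 1/18225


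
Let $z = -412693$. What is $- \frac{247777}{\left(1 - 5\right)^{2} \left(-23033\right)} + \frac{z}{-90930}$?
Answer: $\frac{87309644257}{16755125520} \approx 5.2109$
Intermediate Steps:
$- \frac{247777}{\left(1 - 5\right)^{2} \left(-23033\right)} + \frac{z}{-90930} = - \frac{247777}{\left(1 - 5\right)^{2} \left(-23033\right)} - \frac{412693}{-90930} = - \frac{247777}{\left(-4\right)^{2} \left(-23033\right)} - - \frac{412693}{90930} = - \frac{247777}{16 \left(-23033\right)} + \frac{412693}{90930} = - \frac{247777}{-368528} + \frac{412693}{90930} = \left(-247777\right) \left(- \frac{1}{368528}\right) + \frac{412693}{90930} = \frac{247777}{368528} + \frac{412693}{90930} = \frac{87309644257}{16755125520}$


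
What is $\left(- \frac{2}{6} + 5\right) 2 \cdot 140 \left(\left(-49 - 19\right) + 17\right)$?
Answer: $-66640$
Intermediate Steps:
$\left(- \frac{2}{6} + 5\right) 2 \cdot 140 \left(\left(-49 - 19\right) + 17\right) = \left(\left(-2\right) \frac{1}{6} + 5\right) 2 \cdot 140 \left(-68 + 17\right) = \left(- \frac{1}{3} + 5\right) 2 \cdot 140 \left(-51\right) = \frac{14}{3} \cdot 2 \cdot 140 \left(-51\right) = \frac{28}{3} \cdot 140 \left(-51\right) = \frac{3920}{3} \left(-51\right) = -66640$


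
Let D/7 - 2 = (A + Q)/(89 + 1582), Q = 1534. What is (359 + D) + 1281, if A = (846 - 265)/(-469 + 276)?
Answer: 535488329/322503 ≈ 1660.4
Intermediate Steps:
A = -581/193 (A = 581/(-193) = 581*(-1/193) = -581/193 ≈ -3.0104)
D = 6583409/322503 (D = 14 + 7*((-581/193 + 1534)/(89 + 1582)) = 14 + 7*((295481/193)/1671) = 14 + 7*((295481/193)*(1/1671)) = 14 + 7*(295481/322503) = 14 + 2068367/322503 = 6583409/322503 ≈ 20.413)
(359 + D) + 1281 = (359 + 6583409/322503) + 1281 = 122361986/322503 + 1281 = 535488329/322503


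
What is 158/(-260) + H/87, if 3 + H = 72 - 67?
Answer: -6613/11310 ≈ -0.58470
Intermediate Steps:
H = 2 (H = -3 + (72 - 67) = -3 + 5 = 2)
158/(-260) + H/87 = 158/(-260) + 2/87 = 158*(-1/260) + 2*(1/87) = -79/130 + 2/87 = -6613/11310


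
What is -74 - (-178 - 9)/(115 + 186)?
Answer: -22087/301 ≈ -73.379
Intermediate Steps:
-74 - (-178 - 9)/(115 + 186) = -74 - (-187)/301 = -74 - 1*(-187/301) = -74 + 187/301 = -22087/301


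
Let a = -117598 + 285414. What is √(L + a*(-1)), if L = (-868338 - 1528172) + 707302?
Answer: 48*I*√806 ≈ 1362.7*I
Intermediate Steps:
a = 167816
L = -1689208 (L = -2396510 + 707302 = -1689208)
√(L + a*(-1)) = √(-1689208 + 167816*(-1)) = √(-1689208 - 167816) = √(-1857024) = 48*I*√806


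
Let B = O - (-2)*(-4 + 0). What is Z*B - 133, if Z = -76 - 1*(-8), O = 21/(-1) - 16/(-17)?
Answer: 1775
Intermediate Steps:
O = -341/17 (O = 21*(-1) - 16*(-1/17) = -21 + 16/17 = -341/17 ≈ -20.059)
B = -477/17 (B = -341/17 - (-2)*(-4 + 0) = -341/17 - (-2)*(-4) = -341/17 - 1*8 = -341/17 - 8 = -477/17 ≈ -28.059)
Z = -68 (Z = -76 + 8 = -68)
Z*B - 133 = -68*(-477/17) - 133 = 1908 - 133 = 1775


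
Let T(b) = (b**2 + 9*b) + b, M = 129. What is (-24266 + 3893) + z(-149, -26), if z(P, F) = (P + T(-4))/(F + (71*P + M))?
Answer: -213427375/10476 ≈ -20373.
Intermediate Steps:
T(b) = b**2 + 10*b
z(P, F) = (-24 + P)/(129 + F + 71*P) (z(P, F) = (P - 4*(10 - 4))/(F + (71*P + 129)) = (P - 4*6)/(F + (129 + 71*P)) = (P - 24)/(129 + F + 71*P) = (-24 + P)/(129 + F + 71*P))
(-24266 + 3893) + z(-149, -26) = (-24266 + 3893) + (-24 - 149)/(129 - 26 + 71*(-149)) = -20373 - 173/(129 - 26 - 10579) = -20373 - 173/(-10476) = -20373 - 1/10476*(-173) = -20373 + 173/10476 = -213427375/10476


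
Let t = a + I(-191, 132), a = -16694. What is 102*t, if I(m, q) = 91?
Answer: -1693506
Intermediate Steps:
t = -16603 (t = -16694 + 91 = -16603)
102*t = 102*(-16603) = -1693506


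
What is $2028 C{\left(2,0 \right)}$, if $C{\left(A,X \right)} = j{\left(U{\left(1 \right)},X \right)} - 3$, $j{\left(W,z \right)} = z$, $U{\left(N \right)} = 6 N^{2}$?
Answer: $-6084$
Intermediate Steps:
$C{\left(A,X \right)} = -3 + X$ ($C{\left(A,X \right)} = X - 3 = -3 + X$)
$2028 C{\left(2,0 \right)} = 2028 \left(-3 + 0\right) = 2028 \left(-3\right) = -6084$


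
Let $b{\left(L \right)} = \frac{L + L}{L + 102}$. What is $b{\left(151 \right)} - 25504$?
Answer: $- \frac{6452210}{253} \approx -25503.0$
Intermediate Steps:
$b{\left(L \right)} = \frac{2 L}{102 + L}$
$b{\left(151 \right)} - 25504 = 2 \cdot 151 \frac{1}{102 + 151} - 25504 = 2 \cdot 151 \cdot \frac{1}{253} - 25504 = \frac{302}{253} - 25504 = - \frac{6452210}{253}$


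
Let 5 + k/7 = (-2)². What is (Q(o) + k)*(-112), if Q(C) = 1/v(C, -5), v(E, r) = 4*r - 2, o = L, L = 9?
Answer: 8680/11 ≈ 789.09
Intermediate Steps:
o = 9
k = -7 (k = -35 + 7*(-2)² = -35 + 7*4 = -35 + 28 = -7)
v(E, r) = -2 + 4*r
Q(C) = -1/22 (Q(C) = 1/(-2 + 4*(-5)) = 1/(-2 - 20) = 1/(-22) = -1/22)
(Q(o) + k)*(-112) = (-1/22 - 7)*(-112) = -155/22*(-112) = 8680/11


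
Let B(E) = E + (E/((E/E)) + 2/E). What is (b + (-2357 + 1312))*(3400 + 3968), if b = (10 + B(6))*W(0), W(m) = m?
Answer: -7699560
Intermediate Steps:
B(E) = 2*E + 2/E (B(E) = E + (E/1 + 2/E) = E + (E*1 + 2/E) = E + (E + 2/E) = 2*E + 2/E)
b = 0 (b = (10 + (2*6 + 2/6))*0 = (10 + (12 + 2*(⅙)))*0 = (10 + (12 + ⅓))*0 = (10 + 37/3)*0 = (67/3)*0 = 0)
(b + (-2357 + 1312))*(3400 + 3968) = (0 + (-2357 + 1312))*(3400 + 3968) = (0 - 1045)*7368 = -1045*7368 = -7699560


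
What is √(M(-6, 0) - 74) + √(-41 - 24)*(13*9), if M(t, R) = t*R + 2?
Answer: I*(6*√2 + 117*√65) ≈ 951.77*I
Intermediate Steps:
M(t, R) = 2 + R*t (M(t, R) = R*t + 2 = 2 + R*t)
√(M(-6, 0) - 74) + √(-41 - 24)*(13*9) = √((2 + 0*(-6)) - 74) + √(-41 - 24)*(13*9) = √((2 + 0) - 74) + √(-65)*117 = √(2 - 74) + (I*√65)*117 = √(-72) + 117*I*√65 = 6*I*√2 + 117*I*√65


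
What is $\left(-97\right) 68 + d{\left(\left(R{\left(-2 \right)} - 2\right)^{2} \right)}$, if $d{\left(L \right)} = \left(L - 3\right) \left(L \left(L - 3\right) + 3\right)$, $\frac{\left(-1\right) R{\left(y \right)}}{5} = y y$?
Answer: $111973571$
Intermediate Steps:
$R{\left(y \right)} = - 5 y^{2}$ ($R{\left(y \right)} = - 5 y y = - 5 y^{2}$)
$d{\left(L \right)} = \left(-3 + L\right) \left(3 + L \left(-3 + L\right)\right)$ ($d{\left(L \right)} = \left(-3 + L\right) \left(L \left(-3 + L\right) + 3\right) = \left(-3 + L\right) \left(3 + L \left(-3 + L\right)\right)$)
$\left(-97\right) 68 + d{\left(\left(R{\left(-2 \right)} - 2\right)^{2} \right)} = \left(-97\right) 68 + \left(-9 + \left(\left(- 5 \left(-2\right)^{2} - 2\right)^{2}\right)^{3} - 6 \left(\left(- 5 \left(-2\right)^{2} - 2\right)^{2}\right)^{2} + 12 \left(- 5 \left(-2\right)^{2} - 2\right)^{2}\right) = -6596 + \left(-9 + \left(\left(\left(-5\right) 4 - 2\right)^{2}\right)^{3} - 6 \left(\left(\left(-5\right) 4 - 2\right)^{2}\right)^{2} + 12 \left(\left(-5\right) 4 - 2\right)^{2}\right) = -6596 + \left(-9 + \left(\left(-20 - 2\right)^{2}\right)^{3} - 6 \left(\left(-20 - 2\right)^{2}\right)^{2} + 12 \left(-20 - 2\right)^{2}\right) = -6596 + \left(-9 + \left(\left(-22\right)^{2}\right)^{3} - 6 \left(\left(-22\right)^{2}\right)^{2} + 12 \left(-22\right)^{2}\right) = -6596 + \left(-9 + 484^{3} - 6 \cdot 484^{2} + 12 \cdot 484\right) = -6596 + \left(-9 + 113379904 - 1405536 + 5808\right) = -6596 + 111980167 = 111973571$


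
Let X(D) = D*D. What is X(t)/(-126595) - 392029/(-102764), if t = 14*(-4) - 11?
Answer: 49167603659/13009408580 ≈ 3.7794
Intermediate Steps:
t = -67 (t = -56 - 11 = -67)
X(D) = D**2
X(t)/(-126595) - 392029/(-102764) = (-67)**2/(-126595) - 392029/(-102764) = 4489*(-1/126595) - 392029*(-1/102764) = -4489/126595 + 392029/102764 = 49167603659/13009408580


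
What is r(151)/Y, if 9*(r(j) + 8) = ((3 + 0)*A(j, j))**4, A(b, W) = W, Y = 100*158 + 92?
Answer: 4678970401/15892 ≈ 2.9442e+5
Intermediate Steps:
Y = 15892 (Y = 15800 + 92 = 15892)
r(j) = -8 + 9*j**4 (r(j) = -8 + ((3 + 0)*j)**4/9 = -8 + (3*j)**4/9 = -8 + (81*j**4)/9 = -8 + 9*j**4)
r(151)/Y = (-8 + 9*151**4)/15892 = (-8 + 9*519885601)*(1/15892) = (-8 + 4678970409)*(1/15892) = 4678970401*(1/15892) = 4678970401/15892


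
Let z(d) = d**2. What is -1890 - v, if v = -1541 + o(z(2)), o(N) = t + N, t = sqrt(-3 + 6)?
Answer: -353 - sqrt(3) ≈ -354.73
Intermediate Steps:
t = sqrt(3) ≈ 1.7320
o(N) = N + sqrt(3) (o(N) = sqrt(3) + N = N + sqrt(3))
v = -1537 + sqrt(3) (v = -1541 + (2**2 + sqrt(3)) = -1541 + (4 + sqrt(3)) = -1537 + sqrt(3) ≈ -1535.3)
-1890 - v = -1890 - (-1537 + sqrt(3)) = -1890 + (1537 - sqrt(3)) = -353 - sqrt(3)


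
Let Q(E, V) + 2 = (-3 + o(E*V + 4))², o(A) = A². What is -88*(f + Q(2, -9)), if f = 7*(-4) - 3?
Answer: -3275008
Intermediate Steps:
f = -31 (f = -28 - 3 = -31)
Q(E, V) = -2 + (-3 + (4 + E*V)²)² (Q(E, V) = -2 + (-3 + (E*V + 4)²)² = -2 + (-3 + (4 + E*V)²)²)
-88*(f + Q(2, -9)) = -88*(-31 + (-2 + (-3 + (4 + 2*(-9))²)²)) = -88*(-31 + (-2 + (-3 + (4 - 18)²)²)) = -88*(-31 + (-2 + (-3 + (-14)²)²)) = -88*(-31 + (-2 + (-3 + 196)²)) = -88*(-31 + (-2 + 193²)) = -88*(-31 + (-2 + 37249)) = -88*(-31 + 37247) = -88*37216 = -3275008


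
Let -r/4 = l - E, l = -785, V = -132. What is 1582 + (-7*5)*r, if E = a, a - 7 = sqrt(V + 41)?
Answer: -109298 - 140*I*sqrt(91) ≈ -1.093e+5 - 1335.5*I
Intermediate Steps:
a = 7 + I*sqrt(91) (a = 7 + sqrt(-132 + 41) = 7 + sqrt(-91) = 7 + I*sqrt(91) ≈ 7.0 + 9.5394*I)
E = 7 + I*sqrt(91) ≈ 7.0 + 9.5394*I
r = 3168 + 4*I*sqrt(91) (r = -4*(-785 - (7 + I*sqrt(91))) = -4*(-785 + (-7 - I*sqrt(91))) = -4*(-792 - I*sqrt(91)) = 3168 + 4*I*sqrt(91) ≈ 3168.0 + 38.158*I)
1582 + (-7*5)*r = 1582 + (-7*5)*(3168 + 4*I*sqrt(91)) = 1582 - 35*(3168 + 4*I*sqrt(91)) = 1582 + (-110880 - 140*I*sqrt(91)) = -109298 - 140*I*sqrt(91)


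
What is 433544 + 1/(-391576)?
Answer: 169765425343/391576 ≈ 4.3354e+5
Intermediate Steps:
433544 + 1/(-391576) = 433544 - 1/391576 = 169765425343/391576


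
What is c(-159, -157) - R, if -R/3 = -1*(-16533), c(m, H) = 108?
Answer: 49707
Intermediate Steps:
R = -49599 (R = -(-3)*(-16533) = -3*16533 = -49599)
c(-159, -157) - R = 108 - 1*(-49599) = 108 + 49599 = 49707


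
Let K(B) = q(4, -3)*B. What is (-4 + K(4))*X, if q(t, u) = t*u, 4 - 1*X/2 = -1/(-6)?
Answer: -1196/3 ≈ -398.67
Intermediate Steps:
X = 23/3 (X = 8 - (-2)/(-6) = 8 - (-2)*(-1)/6 = 8 - 2*⅙ = 8 - ⅓ = 23/3 ≈ 7.6667)
K(B) = -12*B (K(B) = (4*(-3))*B = -12*B)
(-4 + K(4))*X = (-4 - 12*4)*(23/3) = (-4 - 48)*(23/3) = -52*23/3 = -1196/3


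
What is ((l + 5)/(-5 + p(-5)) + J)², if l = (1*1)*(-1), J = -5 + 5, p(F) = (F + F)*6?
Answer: 16/4225 ≈ 0.0037870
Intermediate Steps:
p(F) = 12*F (p(F) = (2*F)*6 = 12*F)
J = 0
l = -1 (l = 1*(-1) = -1)
((l + 5)/(-5 + p(-5)) + J)² = ((-1 + 5)/(-5 + 12*(-5)) + 0)² = (4/(-5 - 60) + 0)² = (4/(-65) + 0)² = (4*(-1/65) + 0)² = (-4/65 + 0)² = (-4/65)² = 16/4225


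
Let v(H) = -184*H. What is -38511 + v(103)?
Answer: -57463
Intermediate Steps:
-38511 + v(103) = -38511 - 184*103 = -38511 - 18952 = -57463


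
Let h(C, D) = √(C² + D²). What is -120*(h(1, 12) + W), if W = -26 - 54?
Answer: 9600 - 120*√145 ≈ 8155.0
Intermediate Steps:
W = -80
-120*(h(1, 12) + W) = -120*(√(1² + 12²) - 80) = -120*(√(1 + 144) - 80) = -120*(√145 - 80) = -120*(-80 + √145) = 9600 - 120*√145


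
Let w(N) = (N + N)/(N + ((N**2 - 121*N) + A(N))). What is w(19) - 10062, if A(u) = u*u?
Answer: -412543/41 ≈ -10062.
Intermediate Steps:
A(u) = u**2
w(N) = 2*N/(-120*N + 2*N**2) (w(N) = (N + N)/(N + ((N**2 - 121*N) + N**2)) = (2*N)/(N + (-121*N + 2*N**2)) = (2*N)/(-120*N + 2*N**2) = 2*N/(-120*N + 2*N**2))
w(19) - 10062 = 1/(-60 + 19) - 10062 = 1/(-41) - 10062 = -1/41 - 10062 = -412543/41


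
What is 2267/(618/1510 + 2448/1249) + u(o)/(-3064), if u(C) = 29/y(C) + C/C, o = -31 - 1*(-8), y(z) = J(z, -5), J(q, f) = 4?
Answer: 26200431286267/27382122336 ≈ 956.84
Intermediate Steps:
y(z) = 4
o = -23 (o = -31 + 8 = -23)
u(C) = 33/4 (u(C) = 29/4 + C/C = 29*(¼) + 1 = 29/4 + 1 = 33/4)
2267/(618/1510 + 2448/1249) + u(o)/(-3064) = 2267/(618/1510 + 2448/1249) + (33/4)/(-3064) = 2267/(618*(1/1510) + 2448*(1/1249)) + (33/4)*(-1/3064) = 2267/(309/755 + 2448/1249) - 33/12256 = 2267/(2234181/942995) - 33/12256 = 2267*(942995/2234181) - 33/12256 = 2137769665/2234181 - 33/12256 = 26200431286267/27382122336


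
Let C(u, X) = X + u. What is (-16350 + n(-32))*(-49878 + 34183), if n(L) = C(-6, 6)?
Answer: 256613250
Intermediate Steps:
n(L) = 0 (n(L) = 6 - 6 = 0)
(-16350 + n(-32))*(-49878 + 34183) = (-16350 + 0)*(-49878 + 34183) = -16350*(-15695) = 256613250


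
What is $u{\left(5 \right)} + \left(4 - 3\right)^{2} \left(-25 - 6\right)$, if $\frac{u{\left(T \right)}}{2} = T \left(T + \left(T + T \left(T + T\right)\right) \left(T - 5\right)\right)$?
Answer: $19$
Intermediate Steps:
$u{\left(T \right)} = 2 T \left(T + \left(-5 + T\right) \left(T + 2 T^{2}\right)\right)$ ($u{\left(T \right)} = 2 T \left(T + \left(T + T \left(T + T\right)\right) \left(T - 5\right)\right) = 2 T \left(T + \left(T + T 2 T\right) \left(-5 + T\right)\right) = 2 T \left(T + \left(T + 2 T^{2}\right) \left(-5 + T\right)\right) = 2 T \left(T + \left(-5 + T\right) \left(T + 2 T^{2}\right)\right)$)
$u{\left(5 \right)} + \left(4 - 3\right)^{2} \left(-25 - 6\right) = 5^{2} \left(-8 - 90 + 4 \cdot 5^{2}\right) + \left(4 - 3\right)^{2} \left(-25 - 6\right) = 25 \left(-8 - 90 + 4 \cdot 25\right) + 1^{2} \left(-31\right) = 25 \left(-8 - 90 + 100\right) + 1 \left(-31\right) = 25 \cdot 2 - 31 = 50 - 31 = 19$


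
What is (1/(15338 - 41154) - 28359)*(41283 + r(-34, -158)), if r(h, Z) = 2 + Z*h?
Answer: -34158333645865/25816 ≈ -1.3231e+9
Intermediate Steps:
(1/(15338 - 41154) - 28359)*(41283 + r(-34, -158)) = (1/(15338 - 41154) - 28359)*(41283 + (2 - 158*(-34))) = (1/(-25816) - 28359)*(41283 + (2 + 5372)) = (-1/25816 - 28359)*(41283 + 5374) = -732115945/25816*46657 = -34158333645865/25816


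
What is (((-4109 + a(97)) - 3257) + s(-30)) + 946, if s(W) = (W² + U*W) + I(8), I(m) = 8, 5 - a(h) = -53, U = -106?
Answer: -2274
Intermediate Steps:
a(h) = 58 (a(h) = 5 - 1*(-53) = 5 + 53 = 58)
s(W) = 8 + W² - 106*W (s(W) = (W² - 106*W) + 8 = 8 + W² - 106*W)
(((-4109 + a(97)) - 3257) + s(-30)) + 946 = (((-4109 + 58) - 3257) + (8 + (-30)² - 106*(-30))) + 946 = ((-4051 - 3257) + (8 + 900 + 3180)) + 946 = (-7308 + 4088) + 946 = -3220 + 946 = -2274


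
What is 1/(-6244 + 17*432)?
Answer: 1/1100 ≈ 0.00090909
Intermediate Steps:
1/(-6244 + 17*432) = 1/(-6244 + 7344) = 1/1100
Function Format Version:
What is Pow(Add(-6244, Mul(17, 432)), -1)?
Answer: Rational(1, 1100) ≈ 0.00090909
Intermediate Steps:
Pow(Add(-6244, Mul(17, 432)), -1) = Pow(Add(-6244, 7344), -1) = Pow(1100, -1) = Rational(1, 1100)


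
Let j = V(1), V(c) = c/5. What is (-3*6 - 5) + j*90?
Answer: -5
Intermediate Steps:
V(c) = c/5 (V(c) = c*(⅕) = c/5)
j = ⅕ (j = (⅕)*1 = ⅕ ≈ 0.20000)
(-3*6 - 5) + j*90 = (-3*6 - 5) + (⅕)*90 = (-18 - 5) + 18 = -23 + 18 = -5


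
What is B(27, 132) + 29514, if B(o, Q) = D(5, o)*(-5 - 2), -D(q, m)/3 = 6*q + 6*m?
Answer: 33546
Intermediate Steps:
D(q, m) = -18*m - 18*q (D(q, m) = -3*(6*q + 6*m) = -3*(6*m + 6*q) = -18*m - 18*q)
B(o, Q) = 630 + 126*o (B(o, Q) = (-18*o - 18*5)*(-5 - 2) = (-18*o - 90)*(-7) = (-90 - 18*o)*(-7) = 630 + 126*o)
B(27, 132) + 29514 = (630 + 126*27) + 29514 = (630 + 3402) + 29514 = 4032 + 29514 = 33546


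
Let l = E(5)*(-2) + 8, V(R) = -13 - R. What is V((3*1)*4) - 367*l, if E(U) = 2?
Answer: -1493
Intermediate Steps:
l = 4 (l = 2*(-2) + 8 = -4 + 8 = 4)
V((3*1)*4) - 367*l = (-13 - 3*1*4) - 367*4 = (-13 - 3*4) - 1468 = (-13 - 1*12) - 1468 = (-13 - 12) - 1468 = -25 - 1468 = -1493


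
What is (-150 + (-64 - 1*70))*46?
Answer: -13064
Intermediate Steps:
(-150 + (-64 - 1*70))*46 = (-150 + (-64 - 70))*46 = (-150 - 134)*46 = -284*46 = -13064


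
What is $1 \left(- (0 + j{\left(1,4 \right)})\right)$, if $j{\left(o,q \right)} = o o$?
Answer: $-1$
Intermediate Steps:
$j{\left(o,q \right)} = o^{2}$
$1 \left(- (0 + j{\left(1,4 \right)})\right) = 1 \left(- (0 + 1^{2})\right) = 1 \left(- (0 + 1)\right) = 1 \left(\left(-1\right) 1\right) = 1 \left(-1\right) = -1$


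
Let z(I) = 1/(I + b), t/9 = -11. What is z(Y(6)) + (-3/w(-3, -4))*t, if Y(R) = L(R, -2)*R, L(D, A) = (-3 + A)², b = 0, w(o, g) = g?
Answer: -22273/300 ≈ -74.243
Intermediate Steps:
t = -99 (t = 9*(-11) = -99)
Y(R) = 25*R (Y(R) = (-3 - 2)²*R = (-5)²*R = 25*R)
z(I) = 1/I (z(I) = 1/(I + 0) = 1/I)
z(Y(6)) + (-3/w(-3, -4))*t = 1/(25*6) - 3/(-4)*(-99) = 1/150 - 3*(-¼)*(-99) = 1/150 + (¾)*(-99) = 1/150 - 297/4 = -22273/300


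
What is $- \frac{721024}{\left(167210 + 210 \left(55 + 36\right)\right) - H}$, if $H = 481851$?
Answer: $\frac{721024}{295531} \approx 2.4398$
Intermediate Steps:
$- \frac{721024}{\left(167210 + 210 \left(55 + 36\right)\right) - H} = - \frac{721024}{\left(167210 + 210 \left(55 + 36\right)\right) - 481851} = - \frac{721024}{\left(167210 + 210 \cdot 91\right) - 481851} = - \frac{721024}{\left(167210 + 19110\right) - 481851} = - \frac{721024}{186320 - 481851} = - \frac{721024}{-295531} = \left(-721024\right) \left(- \frac{1}{295531}\right) = \frac{721024}{295531}$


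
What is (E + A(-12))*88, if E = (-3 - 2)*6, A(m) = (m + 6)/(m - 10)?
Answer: -2616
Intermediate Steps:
A(m) = (6 + m)/(-10 + m)
E = -30 (E = -5*6 = -30)
(E + A(-12))*88 = (-30 + (6 - 12)/(-10 - 12))*88 = (-30 - 6/(-22))*88 = (-30 - 1/22*(-6))*88 = (-30 + 3/11)*88 = -327/11*88 = -2616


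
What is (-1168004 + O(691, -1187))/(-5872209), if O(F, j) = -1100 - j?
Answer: 1167917/5872209 ≈ 0.19889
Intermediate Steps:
(-1168004 + O(691, -1187))/(-5872209) = (-1168004 + (-1100 - 1*(-1187)))/(-5872209) = (-1168004 + (-1100 + 1187))*(-1/5872209) = (-1168004 + 87)*(-1/5872209) = -1167917*(-1/5872209) = 1167917/5872209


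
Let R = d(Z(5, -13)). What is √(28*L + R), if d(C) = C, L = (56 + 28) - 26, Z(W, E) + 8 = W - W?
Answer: 4*√101 ≈ 40.200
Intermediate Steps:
Z(W, E) = -8 (Z(W, E) = -8 + (W - W) = -8 + 0 = -8)
L = 58 (L = 84 - 26 = 58)
R = -8
√(28*L + R) = √(28*58 - 8) = √(1624 - 8) = √1616 = 4*√101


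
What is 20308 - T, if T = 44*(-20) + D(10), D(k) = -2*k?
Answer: 21208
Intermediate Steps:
T = -900 (T = 44*(-20) - 2*10 = -880 - 20 = -900)
20308 - T = 20308 - 1*(-900) = 20308 + 900 = 21208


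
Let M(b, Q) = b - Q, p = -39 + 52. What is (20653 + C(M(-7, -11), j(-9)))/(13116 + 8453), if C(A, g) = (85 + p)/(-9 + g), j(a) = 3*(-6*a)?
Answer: 3160007/3300057 ≈ 0.95756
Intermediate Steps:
p = 13
j(a) = -18*a
C(A, g) = 98/(-9 + g) (C(A, g) = (85 + 13)/(-9 + g) = 98/(-9 + g))
(20653 + C(M(-7, -11), j(-9)))/(13116 + 8453) = (20653 + 98/(-9 - 18*(-9)))/(13116 + 8453) = (20653 + 98/(-9 + 162))/21569 = (20653 + 98/153)*(1/21569) = (3160007/153)*(1/21569) = 3160007/3300057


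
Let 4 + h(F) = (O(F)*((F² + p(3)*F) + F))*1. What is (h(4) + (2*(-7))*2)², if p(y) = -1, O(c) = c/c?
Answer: 256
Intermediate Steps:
O(c) = 1
h(F) = -4 + F² (h(F) = -4 + (1*((F² - F) + F))*1 = -4 + (1*F²)*1 = -4 + F²*1 = -4 + F²)
(h(4) + (2*(-7))*2)² = ((-4 + 4²) + (2*(-7))*2)² = ((-4 + 16) - 14*2)² = (12 - 28)² = (-16)² = 256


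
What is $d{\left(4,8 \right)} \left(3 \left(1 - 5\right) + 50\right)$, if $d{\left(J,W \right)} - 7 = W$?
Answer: $570$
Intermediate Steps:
$d{\left(J,W \right)} = 7 + W$
$d{\left(4,8 \right)} \left(3 \left(1 - 5\right) + 50\right) = \left(7 + 8\right) \left(3 \left(1 - 5\right) + 50\right) = 15 \left(3 \left(-4\right) + 50\right) = 15 \left(-12 + 50\right) = 15 \cdot 38 = 570$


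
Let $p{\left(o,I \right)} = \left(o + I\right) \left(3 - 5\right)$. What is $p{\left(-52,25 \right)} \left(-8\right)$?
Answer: $-432$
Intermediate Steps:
$p{\left(o,I \right)} = - 2 I - 2 o$ ($p{\left(o,I \right)} = \left(I + o\right) \left(-2\right) = - 2 I - 2 o$)
$p{\left(-52,25 \right)} \left(-8\right) = \left(\left(-2\right) 25 - -104\right) \left(-8\right) = \left(-50 + 104\right) \left(-8\right) = 54 \left(-8\right) = -432$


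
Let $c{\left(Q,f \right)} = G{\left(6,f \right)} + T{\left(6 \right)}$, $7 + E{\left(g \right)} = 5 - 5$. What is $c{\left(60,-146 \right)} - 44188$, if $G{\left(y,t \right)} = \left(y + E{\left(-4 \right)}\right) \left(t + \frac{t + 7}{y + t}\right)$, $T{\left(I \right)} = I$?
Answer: $- \frac{6165179}{140} \approx -44037.0$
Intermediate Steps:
$E{\left(g \right)} = -7$ ($E{\left(g \right)} = -7 + \left(5 - 5\right) = -7 + 0 = -7$)
$G{\left(y,t \right)} = \left(-7 + y\right) \left(t + \frac{7 + t}{t + y}\right)$ ($G{\left(y,t \right)} = \left(y - 7\right) \left(t + \frac{t + 7}{y + t}\right) = \left(-7 + y\right) \left(t + \frac{7 + t}{t + y}\right)$)
$c{\left(Q,f \right)} = 6 + \frac{-7 - f^{2} - 7 f}{6 + f}$ ($c{\left(Q,f \right)} = \frac{-49 - 7 f - 7 f^{2} + 7 \cdot 6 + f 6^{2} + 6 f^{2} - 6 f 6}{f + 6} + 6 = \frac{-49 - 7 f - 7 f^{2} + 42 + f 36 + 6 f^{2} - 36 f}{6 + f} + 6 = \frac{-49 - 7 f - 7 f^{2} + 42 + 36 f + 6 f^{2} - 36 f}{6 + f} + 6 = \frac{-7 - f^{2} - 7 f}{6 + f} + 6 = 6 + \frac{-7 - f^{2} - 7 f}{6 + f}$)
$c{\left(60,-146 \right)} - 44188 = \frac{29 - -146 - \left(-146\right)^{2}}{6 - 146} - 44188 = \frac{29 + 146 - 21316}{-140} - 44188 = - \frac{29 + 146 - 21316}{140} - 44188 = \left(- \frac{1}{140}\right) \left(-21141\right) - 44188 = \frac{21141}{140} - 44188 = - \frac{6165179}{140}$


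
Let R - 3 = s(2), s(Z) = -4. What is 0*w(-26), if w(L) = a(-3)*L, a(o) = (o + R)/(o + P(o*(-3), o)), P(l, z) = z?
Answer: 0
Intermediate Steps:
R = -1 (R = 3 - 4 = -1)
a(o) = (-1 + o)/(2*o) (a(o) = (o - 1)/(o + o) = (-1 + o)/((2*o)) = (-1 + o)*(1/(2*o)) = (-1 + o)/(2*o))
w(L) = 2*L/3 (w(L) = ((½)*(-1 - 3)/(-3))*L = ((½)*(-⅓)*(-4))*L = 2*L/3)
0*w(-26) = 0*((⅔)*(-26)) = 0*(-52/3) = 0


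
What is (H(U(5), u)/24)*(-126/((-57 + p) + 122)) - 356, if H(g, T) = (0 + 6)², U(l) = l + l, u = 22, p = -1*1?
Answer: -22973/64 ≈ -358.95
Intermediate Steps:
p = -1
U(l) = 2*l
H(g, T) = 36 (H(g, T) = 6² = 36)
(H(U(5), u)/24)*(-126/((-57 + p) + 122)) - 356 = (36/24)*(-126/((-57 - 1) + 122)) - 356 = (36*(1/24))*(-126/(-58 + 122)) - 356 = 3*(-126/64)/2 - 356 = 3*(-126*1/64)/2 - 356 = (3/2)*(-63/32) - 356 = -189/64 - 356 = -22973/64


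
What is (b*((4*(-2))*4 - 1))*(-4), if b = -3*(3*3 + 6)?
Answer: -5940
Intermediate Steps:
b = -45 (b = -3*(9 + 6) = -3*15 = -45)
(b*((4*(-2))*4 - 1))*(-4) = -45*((4*(-2))*4 - 1)*(-4) = -45*(-8*4 - 1)*(-4) = -45*(-32 - 1)*(-4) = -45*(-33)*(-4) = 1485*(-4) = -5940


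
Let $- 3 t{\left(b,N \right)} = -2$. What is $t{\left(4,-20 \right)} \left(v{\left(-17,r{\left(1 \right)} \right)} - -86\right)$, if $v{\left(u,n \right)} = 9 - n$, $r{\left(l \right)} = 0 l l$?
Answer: $\frac{190}{3} \approx 63.333$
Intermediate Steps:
$r{\left(l \right)} = 0$ ($r{\left(l \right)} = 0 l = 0$)
$t{\left(b,N \right)} = \frac{2}{3}$ ($t{\left(b,N \right)} = \left(- \frac{1}{3}\right) \left(-2\right) = \frac{2}{3}$)
$t{\left(4,-20 \right)} \left(v{\left(-17,r{\left(1 \right)} \right)} - -86\right) = \frac{2 \left(\left(9 - 0\right) - -86\right)}{3} = \frac{2 \left(\left(9 + 0\right) + \left(\left(-4 + 0\right) + 90\right)\right)}{3} = \frac{2 \left(9 + \left(-4 + 90\right)\right)}{3} = \frac{2 \left(9 + 86\right)}{3} = \frac{2}{3} \cdot 95 = \frac{190}{3}$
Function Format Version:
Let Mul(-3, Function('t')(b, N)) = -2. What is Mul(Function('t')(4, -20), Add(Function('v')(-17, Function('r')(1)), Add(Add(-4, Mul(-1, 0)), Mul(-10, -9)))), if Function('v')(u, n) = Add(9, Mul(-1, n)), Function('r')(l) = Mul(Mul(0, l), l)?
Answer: Rational(190, 3) ≈ 63.333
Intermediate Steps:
Function('r')(l) = 0 (Function('r')(l) = Mul(0, l) = 0)
Function('t')(b, N) = Rational(2, 3) (Function('t')(b, N) = Mul(Rational(-1, 3), -2) = Rational(2, 3))
Mul(Function('t')(4, -20), Add(Function('v')(-17, Function('r')(1)), Add(Add(-4, Mul(-1, 0)), Mul(-10, -9)))) = Mul(Rational(2, 3), Add(Add(9, Mul(-1, 0)), Add(Add(-4, Mul(-1, 0)), Mul(-10, -9)))) = Mul(Rational(2, 3), Add(Add(9, 0), Add(Add(-4, 0), 90))) = Mul(Rational(2, 3), Add(9, Add(-4, 90))) = Mul(Rational(2, 3), Add(9, 86)) = Mul(Rational(2, 3), 95) = Rational(190, 3)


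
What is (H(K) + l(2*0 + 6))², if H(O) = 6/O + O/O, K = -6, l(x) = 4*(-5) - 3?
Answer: 529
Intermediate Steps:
l(x) = -23 (l(x) = -20 - 3 = -23)
H(O) = 1 + 6/O (H(O) = 6/O + 1 = 1 + 6/O)
(H(K) + l(2*0 + 6))² = ((6 - 6)/(-6) - 23)² = (-⅙*0 - 23)² = (0 - 23)² = (-23)² = 529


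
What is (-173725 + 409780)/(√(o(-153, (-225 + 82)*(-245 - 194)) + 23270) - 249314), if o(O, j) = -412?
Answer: -9808636045/10359574623 - 78685*√22858/20719149246 ≈ -0.94739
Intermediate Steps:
(-173725 + 409780)/(√(o(-153, (-225 + 82)*(-245 - 194)) + 23270) - 249314) = (-173725 + 409780)/(√(-412 + 23270) - 249314) = 236055/(√22858 - 249314) = 236055/(-249314 + √22858)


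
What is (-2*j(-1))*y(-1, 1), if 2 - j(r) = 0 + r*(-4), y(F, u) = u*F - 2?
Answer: -12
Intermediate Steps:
y(F, u) = -2 + F*u (y(F, u) = F*u - 2 = -2 + F*u)
j(r) = 2 + 4*r (j(r) = 2 - (0 + r*(-4)) = 2 - (0 - 4*r) = 2 - (-4)*r = 2 + 4*r)
(-2*j(-1))*y(-1, 1) = (-2*(2 + 4*(-1)))*(-2 - 1*1) = (-2*(2 - 4))*(-2 - 1) = -2*(-2)*(-3) = 4*(-3) = -12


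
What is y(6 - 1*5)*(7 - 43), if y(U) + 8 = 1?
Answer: 252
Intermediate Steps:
y(U) = -7 (y(U) = -8 + 1 = -7)
y(6 - 1*5)*(7 - 43) = -7*(7 - 43) = -7*(-36) = 252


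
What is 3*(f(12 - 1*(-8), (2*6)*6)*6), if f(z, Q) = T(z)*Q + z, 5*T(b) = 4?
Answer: 6984/5 ≈ 1396.8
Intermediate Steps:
T(b) = ⅘ (T(b) = (⅕)*4 = ⅘)
f(z, Q) = z + 4*Q/5 (f(z, Q) = 4*Q/5 + z = z + 4*Q/5)
3*(f(12 - 1*(-8), (2*6)*6)*6) = 3*(((12 - 1*(-8)) + 4*((2*6)*6)/5)*6) = 3*(((12 + 8) + 4*(12*6)/5)*6) = 3*((20 + (⅘)*72)*6) = 3*((20 + 288/5)*6) = 3*((388/5)*6) = 3*(2328/5) = 6984/5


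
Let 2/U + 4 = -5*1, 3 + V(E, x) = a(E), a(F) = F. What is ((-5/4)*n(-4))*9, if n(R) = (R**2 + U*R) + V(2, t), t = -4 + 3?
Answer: -715/4 ≈ -178.75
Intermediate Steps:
t = -1
V(E, x) = -3 + E
U = -2/9 (U = 2/(-4 - 5*1) = 2/(-4 - 5) = 2/(-9) = 2*(-1/9) = -2/9 ≈ -0.22222)
n(R) = -1 + R**2 - 2*R/9 (n(R) = (R**2 - 2*R/9) + (-3 + 2) = (R**2 - 2*R/9) - 1 = -1 + R**2 - 2*R/9)
((-5/4)*n(-4))*9 = ((-5/4)*(-1 + (-4)**2 - 2/9*(-4)))*9 = ((-5*1/4)*(-1 + 16 + 8/9))*9 = -5/4*143/9*9 = -715/36*9 = -715/4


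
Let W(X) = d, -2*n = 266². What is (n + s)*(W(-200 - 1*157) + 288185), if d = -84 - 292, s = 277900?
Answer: 69800014298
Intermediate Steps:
n = -35378 (n = -½*266² = -½*70756 = -35378)
d = -376
W(X) = -376
(n + s)*(W(-200 - 1*157) + 288185) = (-35378 + 277900)*(-376 + 288185) = 242522*287809 = 69800014298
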